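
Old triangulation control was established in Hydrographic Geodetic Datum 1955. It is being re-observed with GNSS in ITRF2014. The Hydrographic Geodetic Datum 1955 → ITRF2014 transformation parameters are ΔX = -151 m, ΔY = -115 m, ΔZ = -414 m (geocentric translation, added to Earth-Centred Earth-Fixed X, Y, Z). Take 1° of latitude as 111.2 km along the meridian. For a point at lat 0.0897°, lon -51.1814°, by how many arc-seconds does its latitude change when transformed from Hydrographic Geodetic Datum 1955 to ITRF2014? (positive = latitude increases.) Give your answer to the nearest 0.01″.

sin φ = 0.001566, cos φ = 0.999999, sin λ = -0.779135, cos λ = 0.626857.
North component: ΔN = −sin φ cos λ·ΔX − sin φ sin λ·ΔY + cos φ·ΔZ = −(0.001566)(0.626857)(-151) − (0.001566)(-0.779135)(-115) + (0.999999)(-414) = -413.99 m.
1° of latitude spans 111200 m, so Δφ = -413.99 / 111200 × 3600 = -13.403″.

Δφ = -13.40″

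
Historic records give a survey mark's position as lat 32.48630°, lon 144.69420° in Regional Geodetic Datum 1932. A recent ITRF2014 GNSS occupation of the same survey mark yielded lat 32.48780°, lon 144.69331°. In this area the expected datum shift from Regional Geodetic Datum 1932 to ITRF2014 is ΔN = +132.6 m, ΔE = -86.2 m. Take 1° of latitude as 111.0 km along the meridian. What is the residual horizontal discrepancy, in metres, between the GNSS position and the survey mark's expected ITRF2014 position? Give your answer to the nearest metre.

Observed coordinate differences: Δφ = +0.00150°, Δλ = -0.00089°.
Converting to metres (1° lat = 111000 m, cos φ = 0.843520): observed ΔN = 166.5 m, observed ΔE = -83.3 m.
Subtracting the expected shift leaves a residual of 166.5 − (132.6) = 33.9 m north and -83.3 − (-86.2) = 2.9 m east.
Residual distance = √(33.9² + 2.9²) = 34.0 m.

34 m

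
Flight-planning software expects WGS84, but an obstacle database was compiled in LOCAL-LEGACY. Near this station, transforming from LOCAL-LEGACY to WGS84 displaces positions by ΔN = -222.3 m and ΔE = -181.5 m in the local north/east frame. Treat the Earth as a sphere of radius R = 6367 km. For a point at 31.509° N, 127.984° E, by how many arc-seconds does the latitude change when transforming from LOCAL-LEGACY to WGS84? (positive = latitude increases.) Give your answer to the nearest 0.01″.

On a sphere of radius R, 1 rad of latitude = R, so Δφ = ΔN / R = -222.3 / 6367000 = -3.4914e-05 rad = -7.202″.

Δφ = -7.20″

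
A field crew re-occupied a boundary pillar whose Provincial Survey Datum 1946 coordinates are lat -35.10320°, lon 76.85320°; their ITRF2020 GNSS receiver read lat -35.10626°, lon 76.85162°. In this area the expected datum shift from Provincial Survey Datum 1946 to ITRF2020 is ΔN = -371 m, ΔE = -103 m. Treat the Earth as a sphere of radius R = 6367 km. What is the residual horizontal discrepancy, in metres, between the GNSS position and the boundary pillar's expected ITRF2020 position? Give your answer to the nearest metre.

Observed coordinate differences: Δφ = -0.00306°, Δλ = -0.00158°.
Converting to metres (1° lat = 111125 m, cos φ = 0.818118): observed ΔN = -340.0 m, observed ΔE = -143.6 m.
Subtracting the expected shift leaves a residual of -340.0 − (-371) = 31.0 m north and -143.6 − (-103) = -40.6 m east.
Residual distance = √(31.0² + (-40.6)²) = 51.1 m.

51 m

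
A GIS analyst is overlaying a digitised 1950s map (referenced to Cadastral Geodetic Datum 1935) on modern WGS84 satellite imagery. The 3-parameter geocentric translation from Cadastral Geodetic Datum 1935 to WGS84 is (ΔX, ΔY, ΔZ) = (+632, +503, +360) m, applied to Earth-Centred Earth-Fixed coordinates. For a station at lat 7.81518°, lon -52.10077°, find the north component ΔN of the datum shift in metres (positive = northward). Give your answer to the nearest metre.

ΔN = 358 m

The local north axis is (−sin φ cos λ, −sin φ sin λ, cos φ), giving ΔN = -52.790 + 53.972 + 356.656 = 357.84 m.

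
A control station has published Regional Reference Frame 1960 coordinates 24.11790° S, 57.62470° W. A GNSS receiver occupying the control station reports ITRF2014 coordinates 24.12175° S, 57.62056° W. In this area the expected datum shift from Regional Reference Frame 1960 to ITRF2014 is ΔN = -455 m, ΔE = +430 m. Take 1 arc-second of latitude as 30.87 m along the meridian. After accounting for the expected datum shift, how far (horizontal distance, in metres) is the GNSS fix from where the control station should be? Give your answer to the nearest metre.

29 m

Observed coordinate differences: Δφ = -0.00385°, Δλ = +0.00414°.
Converting to metres (1° lat = 111132 m, cos φ = 0.912707): observed ΔN = -427.9 m, observed ΔE = 419.9 m.
Subtracting the expected shift leaves a residual of -427.9 − (-455) = 27.1 m north and 419.9 − (430) = -10.1 m east.
Residual distance = √(27.1² + (-10.1)²) = 29.0 m.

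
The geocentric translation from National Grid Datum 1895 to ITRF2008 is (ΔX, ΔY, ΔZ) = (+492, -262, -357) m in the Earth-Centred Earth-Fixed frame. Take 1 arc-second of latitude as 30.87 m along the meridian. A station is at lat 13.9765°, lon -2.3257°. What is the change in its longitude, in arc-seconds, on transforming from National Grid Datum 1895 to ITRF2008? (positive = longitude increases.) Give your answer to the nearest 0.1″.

sin φ = 0.241524, cos φ = 0.970395, sin λ = -0.040580, cos λ = 0.999176.
East component: ΔE = −sin λ·ΔX + cos λ·ΔY = −(-0.040580)(492) + (0.999176)(-262) = -241.82 m.
1° of latitude spans 3600 × 30.87 = 111132 m; at latitude φ, 1° of longitude spans that × cos φ = 107841.9 m, so Δλ = -241.82 / 107841.9 × 3600 = -8.072″.

Δλ = -8.1″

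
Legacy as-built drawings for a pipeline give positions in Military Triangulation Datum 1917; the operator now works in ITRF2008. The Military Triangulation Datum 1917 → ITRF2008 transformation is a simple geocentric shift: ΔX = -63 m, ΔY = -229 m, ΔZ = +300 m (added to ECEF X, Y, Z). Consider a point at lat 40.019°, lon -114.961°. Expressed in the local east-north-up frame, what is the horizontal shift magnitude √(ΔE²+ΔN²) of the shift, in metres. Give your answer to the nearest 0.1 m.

At φ = 40.019°, λ = -114.961°: sin φ = 0.643042, cos φ = 0.765831, sin λ = -0.906595, cos λ = -0.422001.
ΔE = −sin λ·ΔX + cos λ·ΔY = −(-0.906595)·(-63) + (-0.422001)·(-229) = 39.52 m.
ΔN = −sin φ cos λ·ΔX − sin φ sin λ·ΔY + cos φ·ΔZ = −(0.643042)(-0.422001)(-63) − (0.643042)(-0.906595)(-229) + (0.765831)(300) = 79.15 m.
Horizontal magnitude = √(ΔE² + ΔN²) = √(39.52² + 79.15²) = 88.47 m.

88.5 m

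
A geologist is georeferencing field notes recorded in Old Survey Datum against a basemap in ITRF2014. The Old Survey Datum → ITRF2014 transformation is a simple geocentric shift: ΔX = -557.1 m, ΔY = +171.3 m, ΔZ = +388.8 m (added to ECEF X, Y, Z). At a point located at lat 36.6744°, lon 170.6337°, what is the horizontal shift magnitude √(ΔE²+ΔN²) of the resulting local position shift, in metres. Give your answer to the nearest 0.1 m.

The local east axis at (φ, λ) is (−sin λ, cos λ, 0), so ΔE = −sin(170.6337°)·(-557.1) + cos(170.6337°)·171.3 = -78.35 m.
The local north axis is (−sin φ cos λ, −sin φ sin λ, cos φ), giving ΔN = -328.301 − 16.651 + 311.834 = -33.12 m.
Horizontal magnitude = √(ΔE² + ΔN²) = √((-78.35)² + (-33.12)²) = 85.06 m.

85.1 m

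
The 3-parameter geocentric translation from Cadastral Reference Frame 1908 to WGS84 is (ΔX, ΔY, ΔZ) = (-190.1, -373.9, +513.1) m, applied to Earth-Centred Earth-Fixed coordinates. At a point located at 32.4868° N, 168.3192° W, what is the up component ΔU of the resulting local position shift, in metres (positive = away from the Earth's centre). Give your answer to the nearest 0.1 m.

At φ = 32.4868°, λ = -168.3192°: sin φ = 0.537105, cos φ = 0.843515, sin λ = -0.202459, cos λ = -0.979291.
ΔU = cos φ cos λ·ΔX + cos φ sin λ·ΔY + sin φ·ΔZ = (0.843515)(-0.979291)(-190.1) + (0.843515)(-0.202459)(-373.9) + (0.537105)(513.1) = 496.47 m.

ΔU = 496.5 m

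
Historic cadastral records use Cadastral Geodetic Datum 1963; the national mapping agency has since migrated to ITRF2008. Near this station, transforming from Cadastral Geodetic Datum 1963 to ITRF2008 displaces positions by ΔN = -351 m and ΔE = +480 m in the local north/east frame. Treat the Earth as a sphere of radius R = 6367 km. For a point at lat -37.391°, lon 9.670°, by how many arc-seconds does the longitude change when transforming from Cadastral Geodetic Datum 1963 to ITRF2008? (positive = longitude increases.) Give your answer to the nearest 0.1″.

At latitude -37.391°, cos φ = 0.794510.
One radian of longitude at latitude φ spans R cos φ, so Δλ = ΔE / (R cos φ) = 480.0 / (6367000 × 0.794510) = 9.4887e-05 rad = 19.572″.

Δλ = 19.6″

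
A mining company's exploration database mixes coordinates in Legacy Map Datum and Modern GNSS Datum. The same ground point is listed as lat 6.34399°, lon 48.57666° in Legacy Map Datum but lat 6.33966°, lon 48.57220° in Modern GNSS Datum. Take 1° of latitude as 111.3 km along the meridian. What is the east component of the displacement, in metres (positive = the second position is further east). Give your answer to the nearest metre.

Δφ = 6.33966° − 6.34399° = -0.00433°; Δλ = 48.57220° − 48.57666° = -0.00446°.
ΔN = Δφ × 111300 = -481.9 m; ΔE = Δλ × 111300 × cos(6.34399°) = -0.00446 × 111300 × 0.993876 = -493.4 m.

ΔE = -493 m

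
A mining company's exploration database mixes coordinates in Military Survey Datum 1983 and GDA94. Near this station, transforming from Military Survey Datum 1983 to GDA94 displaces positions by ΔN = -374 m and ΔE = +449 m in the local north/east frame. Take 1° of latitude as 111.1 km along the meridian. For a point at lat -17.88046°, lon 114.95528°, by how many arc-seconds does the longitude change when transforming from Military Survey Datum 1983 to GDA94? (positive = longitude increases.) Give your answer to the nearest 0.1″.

At latitude -17.88046°, cos φ = 0.951699.
1° of longitude at this latitude = 111.1 × cos φ = 105.73 km, so Δλ = 449.0 / 105733.8 = 0.0042465° = 15.287″.

Δλ = 15.3″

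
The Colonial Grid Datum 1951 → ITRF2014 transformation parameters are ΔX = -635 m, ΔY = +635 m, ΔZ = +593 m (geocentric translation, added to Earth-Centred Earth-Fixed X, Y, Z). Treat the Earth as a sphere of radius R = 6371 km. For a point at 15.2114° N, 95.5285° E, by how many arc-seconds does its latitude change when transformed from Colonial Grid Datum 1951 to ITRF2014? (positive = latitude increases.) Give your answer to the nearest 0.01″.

sin φ = 0.262381, cos φ = 0.964964, sin λ = 0.995348, cos λ = -0.096341.
North component: ΔN = −sin φ cos λ·ΔX − sin φ sin λ·ΔY + cos φ·ΔZ = −(0.262381)(-0.096341)(-635) − (0.262381)(0.995348)(635) + (0.964964)(593) = 390.34 m.
1° of latitude spans πR/180 = 111195 m, so Δφ = 390.34 / 111195 × 3600 = 12.637″.

Δφ = 12.64″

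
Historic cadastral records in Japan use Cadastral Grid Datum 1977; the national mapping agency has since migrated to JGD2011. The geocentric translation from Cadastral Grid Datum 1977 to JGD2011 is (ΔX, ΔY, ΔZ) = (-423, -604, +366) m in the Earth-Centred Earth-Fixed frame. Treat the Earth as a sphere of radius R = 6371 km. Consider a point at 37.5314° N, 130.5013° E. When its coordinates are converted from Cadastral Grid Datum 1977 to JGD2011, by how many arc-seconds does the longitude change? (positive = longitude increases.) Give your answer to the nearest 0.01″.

sin φ = 0.609196, cos φ = 0.793020, sin λ = 0.760391, cos λ = -0.649465.
East component: ΔE = −sin λ·ΔX + cos λ·ΔY = −(0.760391)(-423) + (-0.649465)(-604) = 713.92 m.
1° of latitude spans πR/180 = 111195 m; at latitude φ, 1° of longitude spans that × cos φ = 88179.8 m, so Δλ = 713.92 / 88179.8 × 3600 = 29.146″.

Δλ = 29.15″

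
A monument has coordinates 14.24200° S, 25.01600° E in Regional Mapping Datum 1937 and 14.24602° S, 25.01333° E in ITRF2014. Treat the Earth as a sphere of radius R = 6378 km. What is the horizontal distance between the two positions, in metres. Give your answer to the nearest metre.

532 m

Δφ = -14.24602° − -14.24200° = -0.00402°; Δλ = 25.01333° − 25.01600° = -0.00267°.
1° along a meridian = πR/180 = 111317 m.
ΔN = Δφ × 111317 = -447.5 m; ΔE = Δλ × 111317 × cos(-14.24200°) = -0.00267 × 111317 × 0.969265 = -288.1 m.
Distance = √(ΔE² + ΔN²) = √((-288.1)² + (-447.5)²) = 532.2 m.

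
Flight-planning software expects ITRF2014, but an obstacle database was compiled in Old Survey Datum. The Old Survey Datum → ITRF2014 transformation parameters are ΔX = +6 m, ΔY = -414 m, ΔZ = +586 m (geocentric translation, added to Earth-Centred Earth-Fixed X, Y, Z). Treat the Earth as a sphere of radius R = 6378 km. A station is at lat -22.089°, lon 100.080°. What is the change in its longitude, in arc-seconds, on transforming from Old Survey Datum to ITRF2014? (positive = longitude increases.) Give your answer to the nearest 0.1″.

sin φ = -0.376046, cos φ = 0.926601, sin λ = 0.984564, cos λ = -0.175023.
East component: ΔE = −sin λ·ΔX + cos λ·ΔY = −(0.984564)(6) + (-0.175023)(-414) = 66.55 m.
1° of latitude spans πR/180 = 111317 m; at latitude φ, 1° of longitude spans that × cos φ = 103146.5 m, so Δλ = 66.55 / 103146.5 × 3600 = 2.323″.

Δλ = 2.3″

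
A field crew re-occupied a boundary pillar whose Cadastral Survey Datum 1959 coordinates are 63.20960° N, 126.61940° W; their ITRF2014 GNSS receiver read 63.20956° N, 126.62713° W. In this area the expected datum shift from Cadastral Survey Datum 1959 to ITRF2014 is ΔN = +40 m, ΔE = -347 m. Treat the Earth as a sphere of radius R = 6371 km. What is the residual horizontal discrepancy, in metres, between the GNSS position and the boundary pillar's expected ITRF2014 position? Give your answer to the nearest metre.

Observed coordinate differences: Δφ = -0.00004°, Δλ = -0.00773°.
Converting to metres (1° lat = 111195 m, cos φ = 0.450728): observed ΔN = -4.4 m, observed ΔE = -387.4 m.
Subtracting the expected shift leaves a residual of -4.4 − (40) = -44.4 m north and -387.4 − (-347) = -40.4 m east.
Residual distance = √((-44.4)² + (-40.4)²) = 60.1 m.

60 m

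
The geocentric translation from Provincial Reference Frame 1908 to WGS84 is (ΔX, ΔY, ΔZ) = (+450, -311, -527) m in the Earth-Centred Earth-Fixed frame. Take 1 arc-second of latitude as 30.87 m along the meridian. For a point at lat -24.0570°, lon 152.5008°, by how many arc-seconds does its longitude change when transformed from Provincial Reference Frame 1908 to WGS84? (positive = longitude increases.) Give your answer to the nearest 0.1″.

sin φ = -0.407645, cos φ = 0.913140, sin λ = 0.461736, cos λ = -0.887017.
East component: ΔE = −sin λ·ΔX + cos λ·ΔY = −(0.461736)(450) + (-0.887017)(-311) = 68.08 m.
1° of latitude spans 3600 × 30.87 = 111132 m; at latitude φ, 1° of longitude spans that × cos φ = 101479.1 m, so Δλ = 68.08 / 101479.1 × 3600 = 2.415″.

Δλ = 2.4″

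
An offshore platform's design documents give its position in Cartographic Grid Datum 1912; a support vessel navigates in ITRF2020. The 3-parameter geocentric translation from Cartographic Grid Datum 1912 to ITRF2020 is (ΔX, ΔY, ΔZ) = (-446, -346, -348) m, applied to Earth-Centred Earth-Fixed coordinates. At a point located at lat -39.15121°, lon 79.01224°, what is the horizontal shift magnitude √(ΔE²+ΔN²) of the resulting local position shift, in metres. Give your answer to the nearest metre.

654 m

At φ = -39.15121°, λ = 79.01224°: sin φ = -0.631369, cos φ = 0.775482, sin λ = 0.981668, cos λ = 0.190599.
ΔE = −sin λ·ΔX + cos λ·ΔY = −(0.981668)·(-446) + (0.190599)·(-346) = 371.88 m.
ΔN = −sin φ cos λ·ΔX − sin φ sin λ·ΔY + cos φ·ΔZ = −(-0.631369)(0.190599)(-446) − (-0.631369)(0.981668)(-346) + (0.775482)(-348) = -537.99 m.
Horizontal magnitude = √(ΔE² + ΔN²) = √(371.88² + (-537.99)²) = 654.01 m.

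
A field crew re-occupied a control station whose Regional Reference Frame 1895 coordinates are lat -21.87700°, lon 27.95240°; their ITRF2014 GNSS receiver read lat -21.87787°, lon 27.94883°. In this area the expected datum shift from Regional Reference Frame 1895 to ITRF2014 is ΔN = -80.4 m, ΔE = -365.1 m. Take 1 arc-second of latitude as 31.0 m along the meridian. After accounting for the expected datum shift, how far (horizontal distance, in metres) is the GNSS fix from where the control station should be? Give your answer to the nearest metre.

17 m

Observed coordinate differences: Δφ = -0.00087°, Δλ = -0.00357°.
Converting to metres (1° lat = 111600 m, cos φ = 0.927986): observed ΔN = -97.1 m, observed ΔE = -369.7 m.
Subtracting the expected shift leaves a residual of -97.1 − (-80.4) = -16.7 m north and -369.7 − (-365.1) = -4.6 m east.
Residual distance = √((-16.7)² + (-4.6)²) = 17.3 m.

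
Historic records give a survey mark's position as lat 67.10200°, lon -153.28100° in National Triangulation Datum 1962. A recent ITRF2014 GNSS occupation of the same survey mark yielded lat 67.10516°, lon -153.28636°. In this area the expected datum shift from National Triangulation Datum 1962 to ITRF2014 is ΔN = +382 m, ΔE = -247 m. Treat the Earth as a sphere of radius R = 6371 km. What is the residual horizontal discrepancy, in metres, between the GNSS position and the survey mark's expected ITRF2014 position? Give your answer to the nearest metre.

Observed coordinate differences: Δφ = +0.00316°, Δλ = -0.00536°.
Converting to metres (1° lat = 111195 m, cos φ = 0.389092): observed ΔN = 351.4 m, observed ΔE = -231.9 m.
Subtracting the expected shift leaves a residual of 351.4 − (382) = -30.6 m north and -231.9 − (-247) = 15.1 m east.
Residual distance = √((-30.6)² + 15.1²) = 34.1 m.

34 m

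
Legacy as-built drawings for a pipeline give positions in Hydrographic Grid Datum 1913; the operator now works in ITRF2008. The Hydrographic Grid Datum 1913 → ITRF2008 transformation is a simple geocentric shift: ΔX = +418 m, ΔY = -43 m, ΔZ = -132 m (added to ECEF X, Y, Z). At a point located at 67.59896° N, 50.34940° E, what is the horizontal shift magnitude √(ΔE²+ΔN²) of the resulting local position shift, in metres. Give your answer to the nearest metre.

The local east axis at (φ, λ) is (−sin λ, cos λ, 0), so ΔE = −sin(50.34940°)·418 + cos(50.34940°)·(-43) = -349.28 m.
The local north axis is (−sin φ cos λ, −sin φ sin λ, cos φ), giving ΔN = -246.600 + 30.610 − 50.304 = -266.29 m.
Horizontal magnitude = √(ΔE² + ΔN²) = √((-349.28)² + (-266.29)²) = 439.21 m.

439 m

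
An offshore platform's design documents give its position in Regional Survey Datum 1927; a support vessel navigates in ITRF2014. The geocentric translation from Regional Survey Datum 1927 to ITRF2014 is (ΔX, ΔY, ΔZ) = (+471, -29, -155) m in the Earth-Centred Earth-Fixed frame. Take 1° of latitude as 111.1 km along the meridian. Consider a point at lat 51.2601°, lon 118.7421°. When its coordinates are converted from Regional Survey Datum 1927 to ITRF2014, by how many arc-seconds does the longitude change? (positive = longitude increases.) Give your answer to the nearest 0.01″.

Δλ = -20.66″

sin φ = 0.779995, cos φ = 0.625786, sin λ = 0.876793, cos λ = -0.480868.
East component: ΔE = −sin λ·ΔX + cos λ·ΔY = −(0.876793)(471) + (-0.480868)(-29) = -399.02 m.
1° of latitude spans 111100 m; at latitude φ, 1° of longitude spans that × cos φ = 69524.8 m, so Δλ = -399.02 / 69524.8 × 3600 = -20.662″.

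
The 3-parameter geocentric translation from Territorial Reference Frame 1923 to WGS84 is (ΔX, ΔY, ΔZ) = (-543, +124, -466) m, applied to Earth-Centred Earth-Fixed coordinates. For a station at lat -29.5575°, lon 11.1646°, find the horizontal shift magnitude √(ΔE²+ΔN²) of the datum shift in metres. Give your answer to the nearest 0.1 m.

At φ = -29.5575°, λ = 11.1646°: sin φ = -0.493297, cos φ = 0.869861, sin λ = 0.193628, cos λ = 0.981075.
ΔE = −sin λ·ΔX + cos λ·ΔY = −(0.193628)·(-543) + (0.981075)·(124) = 226.79 m.
ΔN = −sin φ cos λ·ΔX − sin φ sin λ·ΔY + cos φ·ΔZ = −(-0.493297)(0.981075)(-543) − (-0.493297)(0.193628)(124) + (0.869861)(-466) = -656.30 m.
Horizontal magnitude = √(ΔE² + ΔN²) = √(226.79² + (-656.30)²) = 694.38 m.

694.4 m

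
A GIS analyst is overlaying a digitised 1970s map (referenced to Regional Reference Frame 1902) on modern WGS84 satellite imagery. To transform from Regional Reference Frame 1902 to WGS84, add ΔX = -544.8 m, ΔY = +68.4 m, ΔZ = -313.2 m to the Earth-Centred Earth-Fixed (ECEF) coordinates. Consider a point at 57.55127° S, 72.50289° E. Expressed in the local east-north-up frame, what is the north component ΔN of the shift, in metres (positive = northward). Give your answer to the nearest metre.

ΔN = -251 m

The local north axis is (−sin φ cos λ, −sin φ sin λ, cos φ), giving ΔN = -138.225 + 55.050 − 168.046 = -251.22 m.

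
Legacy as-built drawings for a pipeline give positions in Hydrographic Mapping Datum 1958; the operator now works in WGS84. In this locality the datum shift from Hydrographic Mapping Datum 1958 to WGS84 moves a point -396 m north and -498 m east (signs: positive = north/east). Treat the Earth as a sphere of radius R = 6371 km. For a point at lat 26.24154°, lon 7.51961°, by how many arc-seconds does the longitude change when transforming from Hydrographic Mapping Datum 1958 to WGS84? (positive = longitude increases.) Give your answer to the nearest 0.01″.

Δλ = -17.98″

At latitude 26.24154°, cos φ = 0.896938.
One radian of longitude at latitude φ spans R cos φ, so Δλ = ΔE / (R cos φ) = -498.0 / (6371000 × 0.896938) = -8.7148e-05 rad = -17.976″.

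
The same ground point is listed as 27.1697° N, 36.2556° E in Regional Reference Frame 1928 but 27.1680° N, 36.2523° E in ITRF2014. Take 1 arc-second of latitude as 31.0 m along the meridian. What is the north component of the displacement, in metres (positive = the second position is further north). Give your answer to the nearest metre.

ΔN = -190 m

Δφ = 27.1680° − 27.1697° = -0.0017°; Δλ = 36.2523° − 36.2556° = -0.0033°.
1° of latitude = 3600 × 31.00 = 111600 m.
ΔN = Δφ × 111600 = -189.7 m; ΔE = Δλ × 111600 × cos(27.1697°) = -0.0033 × 111600 × 0.889658 = -327.6 m.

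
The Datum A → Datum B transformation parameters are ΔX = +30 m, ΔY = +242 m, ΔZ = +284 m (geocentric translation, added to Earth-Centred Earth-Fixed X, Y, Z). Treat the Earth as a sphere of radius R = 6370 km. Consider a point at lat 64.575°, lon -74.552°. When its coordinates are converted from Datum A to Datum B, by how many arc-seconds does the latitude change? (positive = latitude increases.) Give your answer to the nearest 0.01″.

Δφ = 10.54″

sin φ = 0.903148, cos φ = 0.429329, sin λ = -0.963873, cos λ = 0.266364.
North component: ΔN = −sin φ cos λ·ΔX − sin φ sin λ·ΔY + cos φ·ΔZ = −(0.903148)(0.266364)(30) − (0.903148)(-0.963873)(242) + (0.429329)(284) = 325.38 m.
1° of latitude spans πR/180 = 111177 m, so Δφ = 325.38 / 111177 × 3600 = 10.536″.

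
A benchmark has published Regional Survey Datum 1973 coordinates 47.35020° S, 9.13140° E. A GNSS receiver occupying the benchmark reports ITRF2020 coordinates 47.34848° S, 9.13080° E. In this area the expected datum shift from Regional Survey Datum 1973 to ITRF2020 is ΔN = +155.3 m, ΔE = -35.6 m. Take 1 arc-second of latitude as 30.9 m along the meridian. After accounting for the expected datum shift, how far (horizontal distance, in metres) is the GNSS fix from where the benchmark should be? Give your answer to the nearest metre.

Observed coordinate differences: Δφ = +0.00172°, Δλ = -0.00060°.
Converting to metres (1° lat = 111240 m, cos φ = 0.677516): observed ΔN = 191.3 m, observed ΔE = -45.2 m.
Subtracting the expected shift leaves a residual of 191.3 − (155.3) = 36.0 m north and -45.2 − (-35.6) = -9.6 m east.
Residual distance = √(36.0² + (-9.6)²) = 37.3 m.

37 m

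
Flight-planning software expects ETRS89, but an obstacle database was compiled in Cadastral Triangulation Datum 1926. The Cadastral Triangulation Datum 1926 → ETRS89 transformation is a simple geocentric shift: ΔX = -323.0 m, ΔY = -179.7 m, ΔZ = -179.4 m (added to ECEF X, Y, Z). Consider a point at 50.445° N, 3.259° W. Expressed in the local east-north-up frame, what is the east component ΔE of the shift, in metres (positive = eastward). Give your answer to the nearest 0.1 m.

The local east axis at (φ, λ) is (−sin λ, cos λ, 0), so ΔE = −sin(-3.259°)·(-323.0) + cos(-3.259°)·(-179.7) = -197.77 m.

ΔE = -197.8 m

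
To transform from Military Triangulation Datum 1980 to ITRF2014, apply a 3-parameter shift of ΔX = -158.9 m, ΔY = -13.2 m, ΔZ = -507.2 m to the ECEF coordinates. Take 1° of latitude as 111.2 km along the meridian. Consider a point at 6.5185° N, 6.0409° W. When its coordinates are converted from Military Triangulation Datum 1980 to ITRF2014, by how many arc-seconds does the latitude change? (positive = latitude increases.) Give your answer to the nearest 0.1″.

Δφ = -15.7″

sin φ = 0.113524, cos φ = 0.993535, sin λ = -0.105238, cos λ = 0.994447.
North component: ΔN = −sin φ cos λ·ΔX − sin φ sin λ·ΔY + cos φ·ΔZ = −(0.113524)(0.994447)(-158.9) − (0.113524)(-0.105238)(-13.2) + (0.993535)(-507.2) = -486.14 m.
1° of latitude spans 111200 m, so Δφ = -486.14 / 111200 × 3600 = -15.738″.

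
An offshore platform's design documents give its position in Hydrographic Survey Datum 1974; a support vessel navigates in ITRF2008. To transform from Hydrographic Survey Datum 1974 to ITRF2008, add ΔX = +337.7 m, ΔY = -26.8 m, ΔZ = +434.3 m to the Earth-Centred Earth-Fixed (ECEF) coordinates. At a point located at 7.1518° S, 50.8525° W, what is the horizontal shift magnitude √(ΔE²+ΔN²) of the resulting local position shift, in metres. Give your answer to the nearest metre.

521 m

At φ = -7.1518°, λ = -50.8525°: sin φ = -0.124499, cos φ = 0.992220, sin λ = -0.775523, cos λ = 0.631319.
ΔE = −sin λ·ΔX + cos λ·ΔY = −(-0.775523)·(337.7) + (0.631319)·(-26.8) = 244.97 m.
ΔN = −sin φ cos λ·ΔX − sin φ sin λ·ΔY + cos φ·ΔZ = −(-0.124499)(0.631319)(337.7) − (-0.124499)(-0.775523)(-26.8) + (0.992220)(434.3) = 460.05 m.
Horizontal magnitude = √(ΔE² + ΔN²) = √(244.97² + 460.05²) = 521.21 m.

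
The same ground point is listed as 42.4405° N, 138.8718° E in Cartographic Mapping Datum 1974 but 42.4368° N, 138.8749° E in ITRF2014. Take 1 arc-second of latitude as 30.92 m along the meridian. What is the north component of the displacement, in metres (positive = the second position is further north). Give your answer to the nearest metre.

Δφ = 42.4368° − 42.4405° = -0.0037°; Δλ = 138.8749° − 138.8718° = +0.0031°.
1° of latitude = 3600 × 30.92 = 111312 m.
ΔN = Δφ × 111312 = -411.9 m; ΔE = Δλ × 111312 × cos(42.4405°) = +0.0031 × 111312 × 0.737979 = 254.7 m.

ΔN = -412 m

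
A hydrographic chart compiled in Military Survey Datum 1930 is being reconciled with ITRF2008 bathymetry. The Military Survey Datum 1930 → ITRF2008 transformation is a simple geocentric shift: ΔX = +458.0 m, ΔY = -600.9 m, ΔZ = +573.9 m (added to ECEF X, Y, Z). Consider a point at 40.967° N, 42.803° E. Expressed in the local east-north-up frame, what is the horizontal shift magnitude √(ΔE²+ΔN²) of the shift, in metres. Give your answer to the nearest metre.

At φ = 40.967°, λ = 42.803°: sin φ = 0.655624, cos φ = 0.755087, sin λ = 0.679480, cos λ = 0.733694.
ΔE = −sin λ·ΔX + cos λ·ΔY = −(0.679480)·(458.0) + (0.733694)·(-600.9) = -752.08 m.
ΔN = −sin φ cos λ·ΔX − sin φ sin λ·ΔY + cos φ·ΔZ = −(0.655624)(0.733694)(458.0) − (0.655624)(0.679480)(-600.9) + (0.755087)(573.9) = 480.72 m.
Horizontal magnitude = √(ΔE² + ΔN²) = √((-752.08)² + 480.72²) = 892.59 m.

893 m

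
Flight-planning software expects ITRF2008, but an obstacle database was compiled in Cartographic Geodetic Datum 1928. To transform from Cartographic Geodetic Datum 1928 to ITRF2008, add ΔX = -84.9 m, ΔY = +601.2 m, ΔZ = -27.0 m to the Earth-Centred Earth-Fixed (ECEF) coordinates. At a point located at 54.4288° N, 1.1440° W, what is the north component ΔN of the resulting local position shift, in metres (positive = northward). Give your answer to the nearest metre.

ΔN = 63 m

The local north axis is (−sin φ cos λ, −sin φ sin λ, cos φ), giving ΔN = 69.043 + 9.763 − 15.706 = 63.10 m.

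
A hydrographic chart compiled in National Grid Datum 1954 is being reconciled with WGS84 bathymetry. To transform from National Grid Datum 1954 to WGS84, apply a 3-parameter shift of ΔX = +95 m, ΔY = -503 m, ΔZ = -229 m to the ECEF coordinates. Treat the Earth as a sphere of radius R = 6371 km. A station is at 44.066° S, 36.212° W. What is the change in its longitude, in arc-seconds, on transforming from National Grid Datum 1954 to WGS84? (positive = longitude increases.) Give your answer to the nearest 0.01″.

sin φ = -0.695487, cos φ = 0.718539, sin λ = -0.590775, cos λ = 0.806837.
East component: ΔE = −sin λ·ΔX + cos λ·ΔY = −(-0.590775)(95) + (0.806837)(-503) = -349.72 m.
1° of latitude spans πR/180 = 111195 m; at latitude φ, 1° of longitude spans that × cos φ = 79897.9 m, so Δλ = -349.72 / 79897.9 × 3600 = -15.757″.

Δλ = -15.76″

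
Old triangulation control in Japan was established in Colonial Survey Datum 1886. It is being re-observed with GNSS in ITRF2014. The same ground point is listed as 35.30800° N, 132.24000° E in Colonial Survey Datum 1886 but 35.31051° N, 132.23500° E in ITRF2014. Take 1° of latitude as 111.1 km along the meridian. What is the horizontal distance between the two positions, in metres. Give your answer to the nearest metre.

Δφ = 35.31051° − 35.30800° = +0.00251°; Δλ = 132.23500° − 132.24000° = -0.00500°.
ΔN = Δφ × 111100 = 278.9 m; ΔE = Δλ × 111100 × cos(35.30800°) = -0.00500 × 111100 × 0.816057 = -453.3 m.
Distance = √(ΔE² + ΔN²) = √((-453.3)² + 278.9²) = 532.2 m.

532 m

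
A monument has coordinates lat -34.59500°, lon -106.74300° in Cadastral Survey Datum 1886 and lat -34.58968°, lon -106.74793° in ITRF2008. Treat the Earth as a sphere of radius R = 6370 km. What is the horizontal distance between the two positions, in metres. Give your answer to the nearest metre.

Δφ = -34.58968° − -34.59500° = +0.00532°; Δλ = -106.74793° − -106.74300° = -0.00493°.
1° along a meridian = πR/180 = 111177 m.
ΔN = Δφ × 111177 = 591.5 m; ΔE = Δλ × 111177 × cos(-34.59500°) = -0.00493 × 111177 × 0.823186 = -451.2 m.
Distance = √(ΔE² + ΔN²) = √((-451.2)² + 591.5²) = 743.9 m.

744 m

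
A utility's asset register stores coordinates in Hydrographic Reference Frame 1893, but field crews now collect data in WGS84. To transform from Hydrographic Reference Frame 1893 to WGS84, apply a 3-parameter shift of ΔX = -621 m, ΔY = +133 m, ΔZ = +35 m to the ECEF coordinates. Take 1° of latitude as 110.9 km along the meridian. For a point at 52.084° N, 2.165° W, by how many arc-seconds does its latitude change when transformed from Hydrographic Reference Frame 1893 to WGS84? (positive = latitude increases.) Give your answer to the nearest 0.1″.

sin φ = 0.788913, cos φ = 0.614506, sin λ = -0.037777, cos λ = 0.999286.
North component: ΔN = −sin φ cos λ·ΔX − sin φ sin λ·ΔY + cos φ·ΔZ = −(0.788913)(0.999286)(-621) − (0.788913)(-0.037777)(133) + (0.614506)(35) = 515.04 m.
1° of latitude spans 110900 m, so Δφ = 515.04 / 110900 × 3600 = 16.719″.

Δφ = 16.7″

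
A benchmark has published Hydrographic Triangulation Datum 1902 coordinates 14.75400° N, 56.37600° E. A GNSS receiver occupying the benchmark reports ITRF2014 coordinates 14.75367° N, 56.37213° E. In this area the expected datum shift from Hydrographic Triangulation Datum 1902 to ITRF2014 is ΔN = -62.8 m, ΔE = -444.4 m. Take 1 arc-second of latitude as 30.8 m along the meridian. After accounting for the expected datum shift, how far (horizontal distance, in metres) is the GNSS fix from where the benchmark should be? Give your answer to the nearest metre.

39 m

Observed coordinate differences: Δφ = -0.00033°, Δλ = -0.00387°.
Converting to metres (1° lat = 110880 m, cos φ = 0.967028): observed ΔN = -36.6 m, observed ΔE = -415.0 m.
Subtracting the expected shift leaves a residual of -36.6 − (-62.8) = 26.2 m north and -415.0 − (-444.4) = 29.4 m east.
Residual distance = √(26.2² + 29.4²) = 39.4 m.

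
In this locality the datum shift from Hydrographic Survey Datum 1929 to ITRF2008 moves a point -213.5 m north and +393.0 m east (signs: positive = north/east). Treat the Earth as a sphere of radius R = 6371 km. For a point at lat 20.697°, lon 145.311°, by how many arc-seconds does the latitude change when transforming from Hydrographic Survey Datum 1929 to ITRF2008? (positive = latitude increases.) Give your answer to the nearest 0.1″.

Δφ = -6.9″

On a sphere of radius R, 1 rad of latitude = R, so Δφ = ΔN / R = -213.5 / 6371000 = -3.3511e-05 rad = -6.912″.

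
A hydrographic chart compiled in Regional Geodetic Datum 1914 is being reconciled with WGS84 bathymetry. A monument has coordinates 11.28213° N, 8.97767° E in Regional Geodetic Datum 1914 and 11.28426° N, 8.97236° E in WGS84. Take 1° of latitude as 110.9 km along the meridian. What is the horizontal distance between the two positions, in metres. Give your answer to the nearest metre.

Δφ = 11.28426° − 11.28213° = +0.00213°; Δλ = 8.97236° − 8.97767° = -0.00531°.
ΔN = Δφ × 110900 = 236.2 m; ΔE = Δλ × 110900 × cos(11.28213°) = -0.00531 × 110900 × 0.980676 = -577.5 m.
Distance = √(ΔE² + ΔN²) = √((-577.5)² + 236.2²) = 623.9 m.

624 m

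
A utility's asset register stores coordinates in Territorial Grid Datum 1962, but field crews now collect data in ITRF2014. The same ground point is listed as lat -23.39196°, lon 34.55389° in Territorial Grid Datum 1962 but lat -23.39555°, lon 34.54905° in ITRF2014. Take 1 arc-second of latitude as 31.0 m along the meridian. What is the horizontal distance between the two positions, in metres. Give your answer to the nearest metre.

Δφ = -23.39555° − -23.39196° = -0.00359°; Δλ = 34.54905° − 34.55389° = -0.00484°.
1° of latitude = 3600 × 31.00 = 111600 m.
ΔN = Δφ × 111600 = -400.6 m; ΔE = Δλ × 111600 × cos(-23.39196°) = -0.00484 × 111600 × 0.917810 = -495.7 m.
Distance = √(ΔE² + ΔN²) = √((-495.7)² + (-400.6)²) = 637.4 m.

637 m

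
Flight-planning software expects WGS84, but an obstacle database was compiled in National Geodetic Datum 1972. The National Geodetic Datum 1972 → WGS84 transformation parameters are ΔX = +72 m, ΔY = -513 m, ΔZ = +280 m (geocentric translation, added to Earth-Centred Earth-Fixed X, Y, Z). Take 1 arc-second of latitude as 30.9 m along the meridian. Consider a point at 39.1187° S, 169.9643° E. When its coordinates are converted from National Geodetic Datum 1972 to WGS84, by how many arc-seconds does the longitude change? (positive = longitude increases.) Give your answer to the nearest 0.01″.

sin φ = -0.630929, cos φ = 0.775841, sin λ = 0.174262, cos λ = -0.984699.
East component: ΔE = −sin λ·ΔX + cos λ·ΔY = −(0.174262)(72) + (-0.984699)(-513) = 492.60 m.
1° of latitude spans 3600 × 30.90 = 111240 m; at latitude φ, 1° of longitude spans that × cos φ = 86304.5 m, so Δλ = 492.60 / 86304.5 × 3600 = 20.548″.

Δλ = 20.55″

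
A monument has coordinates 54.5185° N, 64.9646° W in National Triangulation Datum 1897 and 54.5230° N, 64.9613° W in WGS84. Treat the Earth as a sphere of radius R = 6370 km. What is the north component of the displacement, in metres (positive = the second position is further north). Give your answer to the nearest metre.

ΔN = 500 m

Δφ = 54.5230° − 54.5185° = +0.0045°; Δλ = -64.9613° − -64.9646° = +0.0033°.
1° along a meridian = πR/180 = 111177 m.
ΔN = Δφ × 111177 = 500.3 m; ΔE = Δλ × 111177 × cos(54.5185°) = +0.0033 × 111177 × 0.580440 = 213.0 m.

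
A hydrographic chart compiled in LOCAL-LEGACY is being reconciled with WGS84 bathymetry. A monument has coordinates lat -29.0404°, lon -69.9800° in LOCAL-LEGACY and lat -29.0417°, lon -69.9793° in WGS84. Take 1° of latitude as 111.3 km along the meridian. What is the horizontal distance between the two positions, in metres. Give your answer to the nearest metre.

160 m

Δφ = -29.0417° − -29.0404° = -0.0013°; Δλ = -69.9793° − -69.9800° = +0.0007°.
ΔN = Δφ × 111300 = -144.7 m; ΔE = Δλ × 111300 × cos(-29.0404°) = +0.0007 × 111300 × 0.874278 = 68.1 m.
Distance = √(ΔE² + ΔN²) = √(68.1² + (-144.7)²) = 159.9 m.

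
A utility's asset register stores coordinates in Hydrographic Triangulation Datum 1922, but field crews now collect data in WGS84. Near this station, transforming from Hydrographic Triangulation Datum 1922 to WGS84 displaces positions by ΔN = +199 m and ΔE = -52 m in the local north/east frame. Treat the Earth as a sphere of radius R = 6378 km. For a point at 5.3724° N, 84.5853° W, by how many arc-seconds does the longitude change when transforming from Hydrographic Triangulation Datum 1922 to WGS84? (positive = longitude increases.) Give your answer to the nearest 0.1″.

Δλ = -1.7″

At latitude 5.3724°, cos φ = 0.995607.
One radian of longitude at latitude φ spans R cos φ, so Δλ = ΔE / (R cos φ) = -52.0 / (6378000 × 0.995607) = -8.1890e-06 rad = -1.689″.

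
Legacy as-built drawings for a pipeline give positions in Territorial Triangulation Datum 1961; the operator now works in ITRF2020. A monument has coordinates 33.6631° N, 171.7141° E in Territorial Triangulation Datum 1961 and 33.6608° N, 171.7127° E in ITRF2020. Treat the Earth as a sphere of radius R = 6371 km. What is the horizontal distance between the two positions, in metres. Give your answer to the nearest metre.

Δφ = 33.6608° − 33.6631° = -0.0023°; Δλ = 171.7127° − 171.7141° = -0.0014°.
1° along a meridian = πR/180 = 111195 m.
ΔN = Δφ × 111195 = -255.7 m; ΔE = Δλ × 111195 × cos(33.6631°) = -0.0014 × 111195 × 0.832311 = -129.6 m.
Distance = √(ΔE² + ΔN²) = √((-129.6)² + (-255.7)²) = 286.7 m.

287 m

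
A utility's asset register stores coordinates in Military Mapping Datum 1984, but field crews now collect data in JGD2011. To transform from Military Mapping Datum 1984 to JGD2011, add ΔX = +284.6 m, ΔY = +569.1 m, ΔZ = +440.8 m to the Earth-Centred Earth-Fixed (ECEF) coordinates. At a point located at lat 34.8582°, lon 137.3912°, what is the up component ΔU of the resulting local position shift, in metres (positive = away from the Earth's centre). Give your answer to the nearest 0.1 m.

ΔU = 396.2 m

At φ = 34.8582°, λ = 137.3912°: sin φ = 0.571547, cos φ = 0.820569, sin λ = 0.676989, cos λ = -0.735993.
ΔU = cos φ cos λ·ΔX + cos φ sin λ·ΔY + sin φ·ΔZ = (0.820569)(-0.735993)(284.6) + (0.820569)(0.676989)(569.1) + (0.571547)(440.8) = 396.20 m.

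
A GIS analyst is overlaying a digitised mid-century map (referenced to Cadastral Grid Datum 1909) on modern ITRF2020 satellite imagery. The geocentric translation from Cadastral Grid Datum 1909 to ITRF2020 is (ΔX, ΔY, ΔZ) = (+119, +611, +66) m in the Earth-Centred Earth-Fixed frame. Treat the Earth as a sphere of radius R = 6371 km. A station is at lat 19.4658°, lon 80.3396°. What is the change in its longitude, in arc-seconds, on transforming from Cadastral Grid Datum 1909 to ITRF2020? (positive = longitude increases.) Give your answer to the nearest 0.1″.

sin φ = 0.333244, cos φ = 0.942841, sin λ = 0.985820, cos λ = 0.167808.
East component: ΔE = −sin λ·ΔX + cos λ·ΔY = −(0.985820)(119) + (0.167808)(611) = -14.78 m.
1° of latitude spans πR/180 = 111195 m; at latitude φ, 1° of longitude spans that × cos φ = 104839.1 m, so Δλ = -14.78 / 104839.1 × 3600 = -0.508″.

Δλ = -0.5″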